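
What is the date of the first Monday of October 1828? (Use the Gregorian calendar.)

October 1, 1828 is a Wednesday.
The first Monday is therefore October 6 (5 days later).

October 6, 1828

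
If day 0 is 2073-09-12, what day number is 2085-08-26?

4366

Sep 12, 2073 → Sep 12, 2074: 365 days.
Sep 12, 2074 → Sep 12, 2075: 365 days.
Sep 12, 2075 → Sep 12, 2076: 366 days (Feb 29, 2076 is in that span).
Sep 12, 2076 → Sep 12, 2077: 365 days.
Sep 12, 2077 → Sep 12, 2078: 365 days.
Sep 12, 2078 → Sep 12, 2079: 365 days.
Sep 12, 2079 → Sep 12, 2080: 366 days (Feb 29, 2080 is in that span).
Sep 12, 2080 → Sep 12, 2081: 365 days.
Sep 12, 2081 → Sep 12, 2082: 365 days.
Sep 12, 2082 → Sep 12, 2083: 365 days.
Sep 12, 2083 → Sep 12, 2084: 366 days (Feb 29, 2084 is in that span).
Sep 12, 2084 → Oct 12, 2084: 30 days (September has 30).
Oct 12, 2084 → Nov 12, 2084: 31 days (October has 31).
Nov 12, 2084 → Dec 12, 2084: 30 days (November has 30).
Dec 12, 2084 → Jan 12, 2085: 31 days (December has 31).
Jan 12, 2085 → Feb 12, 2085: 31 days (January has 31).
Feb 12, 2085 → Mar 12, 2085: 28 days (February has 28).
Mar 12, 2085 → Apr 12, 2085: 31 days (March has 31).
Apr 12, 2085 → May 12, 2085: 30 days (April has 30).
May 12, 2085 → Jun 12, 2085: 31 days (May has 31).
Jun 12, 2085 → Jul 12, 2085: 30 days (June has 30).
Jul 12, 2085 → Aug 12, 2085: 31 days (July has 31).
Aug 12, 2085 → Aug 26, 2085: 14 days.
Total: 4366 days.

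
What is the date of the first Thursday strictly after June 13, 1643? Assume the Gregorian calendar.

Jun 13, 1643 is a Saturday.
From Saturday to the next Thursday is 5 days.
Jun 13, 1643 + 5 = Jun 18, 1643.

June 18, 1643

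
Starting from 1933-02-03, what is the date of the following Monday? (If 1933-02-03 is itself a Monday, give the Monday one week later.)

February 6, 1933

Feb 3, 1933 is a Friday.
From Friday to the next Monday is 3 days.
Feb 3, 1933 + 3 = Feb 6, 1933.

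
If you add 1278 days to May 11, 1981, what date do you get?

+365 (one year) → May 11, 1982 (913 left).
+365 (one year) → May 11, 1983 (548 left).
+366 (one year; includes Feb 29, 1984) → May 11, 1984 (182 left).
May has 31 days: +21 → Jun 1, 1984 (161 left).
Jun has 30 days: +30 → Jul 1, 1984 (131 left).
Jul has 31 days: +31 → Aug 1, 1984 (100 left).
Aug has 31 days: +31 → Sep 1, 1984 (69 left).
Sep has 30 days: +30 → Oct 1, 1984 (39 left).
Oct has 31 days: +31 → Nov 1, 1984 (8 left).
+8 → Nov 9, 1984.

November 9, 1984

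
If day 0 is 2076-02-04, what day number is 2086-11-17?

Feb 4, 2076 → Feb 4, 2077: 366 days (Feb 29, 2076 is in that span).
Feb 4, 2077 → Feb 4, 2078: 365 days.
Feb 4, 2078 → Feb 4, 2079: 365 days.
Feb 4, 2079 → Feb 4, 2080: 365 days.
Feb 4, 2080 → Feb 4, 2081: 366 days (Feb 29, 2080 is in that span).
Feb 4, 2081 → Feb 4, 2082: 365 days.
Feb 4, 2082 → Feb 4, 2083: 365 days.
Feb 4, 2083 → Feb 4, 2084: 365 days.
Feb 4, 2084 → Feb 4, 2085: 366 days (Feb 29, 2084 is in that span).
Feb 4, 2085 → Feb 4, 2086: 365 days.
Feb 4, 2086 → Mar 4, 2086: 28 days (February has 28).
Mar 4, 2086 → Apr 4, 2086: 31 days (March has 31).
Apr 4, 2086 → May 4, 2086: 30 days (April has 30).
May 4, 2086 → Jun 4, 2086: 31 days (May has 31).
Jun 4, 2086 → Jul 4, 2086: 30 days (June has 30).
Jul 4, 2086 → Aug 4, 2086: 31 days (July has 31).
Aug 4, 2086 → Sep 4, 2086: 31 days (August has 31).
Sep 4, 2086 → Oct 4, 2086: 30 days (September has 30).
Oct 4, 2086 → Nov 4, 2086: 31 days (October has 31).
Nov 4, 2086 → Nov 17, 2086: 13 days.
Total: 3939 days.

3939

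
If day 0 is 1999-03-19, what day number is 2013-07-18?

5235

Mar 19, 1999 → Mar 19, 2000: 366 days (Feb 29, 2000 is in that span).
Mar 19, 2000 → Mar 19, 2001: 365 days.
Mar 19, 2001 → Mar 19, 2002: 365 days.
Mar 19, 2002 → Mar 19, 2003: 365 days.
Mar 19, 2003 → Mar 19, 2004: 366 days (Feb 29, 2004 is in that span).
Mar 19, 2004 → Mar 19, 2005: 365 days.
Mar 19, 2005 → Mar 19, 2006: 365 days.
Mar 19, 2006 → Mar 19, 2007: 365 days.
Mar 19, 2007 → Mar 19, 2008: 366 days (Feb 29, 2008 is in that span).
Mar 19, 2008 → Mar 19, 2009: 365 days.
Mar 19, 2009 → Mar 19, 2010: 365 days.
Mar 19, 2010 → Mar 19, 2011: 365 days.
Mar 19, 2011 → Mar 19, 2012: 366 days (Feb 29, 2012 is in that span).
Mar 19, 2012 → Mar 19, 2013: 365 days.
Mar 19, 2013 → Apr 19, 2013: 31 days (March has 31).
Apr 19, 2013 → May 19, 2013: 30 days (April has 30).
May 19, 2013 → Jun 19, 2013: 31 days (May has 31).
Jun 19, 2013 → Jul 18, 2013: 29 days.
Total: 5235 days.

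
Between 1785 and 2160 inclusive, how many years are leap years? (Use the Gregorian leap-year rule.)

Multiples of 4 in [1785,2160]: 94.
Of those, multiples of 100: 4 (not leap unless ÷400).
Multiples of 400: 1.
Leap years = 94 − 4 + 1 = 91.

91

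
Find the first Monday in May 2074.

May 7, 2074

May 1, 2074 is a Tuesday.
The first Monday is therefore May 7 (6 days later).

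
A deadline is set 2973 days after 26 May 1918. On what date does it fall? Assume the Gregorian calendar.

+365 (one year) → May 26, 1919 (2608 left).
+366 (one year; includes Feb 29, 1920) → May 26, 1920 (2242 left).
+365 (one year) → May 26, 1921 (1877 left).
+365 (one year) → May 26, 1922 (1512 left).
+365 (one year) → May 26, 1923 (1147 left).
+366 (one year; includes Feb 29, 1924) → May 26, 1924 (781 left).
+365 (one year) → May 26, 1925 (416 left).
+365 (one year) → May 26, 1926 (51 left).
May has 31 days: +6 → Jun 1, 1926 (45 left).
Jun has 30 days: +30 → Jul 1, 1926 (15 left).
+15 → Jul 16, 1926.

July 16, 1926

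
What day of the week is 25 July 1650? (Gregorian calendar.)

Monday

Doomsday rule: the anchor day for the 1600s is Tuesday. For year 50: 50÷12 = 4 r 2, and 2÷4 = 0, so 4+2+0 = 6.
Tuesday + 6 ≡ Monday — that's 1650's doomsday.
In July the doomsday date is Jul 11.
Jul 25 is 14 days after Jul 11; 14 mod 7 = 0, so Monday + 0 = Monday.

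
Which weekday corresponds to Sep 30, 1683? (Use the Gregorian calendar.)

Thursday

Doomsday rule: the anchor day for the 1600s is Tuesday. For year 83: 83÷12 = 6 r 11, and 11÷4 = 2, so 6+11+2 = 19.
Tuesday + 19 ≡ Sunday — that's 1683's doomsday.
In September the doomsday date is Sep 5.
Sep 30 is 25 days after Sep 5; 25 mod 7 = 4, so Sunday + 4 = Thursday.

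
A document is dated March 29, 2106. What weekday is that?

Monday

January 1, 2106 is a Friday.
Jan 1, 2106 → Feb 1, 2106: 31 days (January has 31).
Feb 1, 2106 → Mar 1, 2106: 28 days (February has 28).
Mar 1, 2106 → Mar 29, 2106: 28 days.
Total: 87 days.
87 mod 7 = 3, so Friday + 3 = Monday.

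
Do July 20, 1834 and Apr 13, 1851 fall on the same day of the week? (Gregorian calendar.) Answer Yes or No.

From Jul 20, 1834 to Apr 13, 1851 is 6111 days.
6111 mod 7 = 0, so they are the same weekday.
(Jul 20, 1834 is a Sunday; Apr 13, 1851 is a Sunday.)

Yes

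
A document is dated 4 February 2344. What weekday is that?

Friday

Doomsday rule: the anchor day for the 2300s is Wednesday. For year 44: 44÷12 = 3 r 8, and 8÷4 = 2, so 3+8+2 = 13.
Wednesday + 13 ≡ Tuesday — that's 2344's doomsday.
In February the doomsday date is Feb 29 (2344 is a leap year (divisible by 4)).
Feb 4 is 25 days before Feb 29; 25 mod 7 = 4, so Tuesday − 4 = Friday.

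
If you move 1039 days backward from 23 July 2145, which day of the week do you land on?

Tuesday

First find the weekday of Jul 23, 2145. Doomsday rule: the anchor day for the 2100s is Sunday. For year 45: 45÷12 = 3 r 9, and 9÷4 = 2, so 3+9+2 = 14.
Sunday + 14 ≡ Sunday — that's 2145's doomsday.
In July the doomsday date is Jul 11.
Jul 23 is 12 days after Jul 11; 12 mod 7 = 5, so Sunday + 5 = Friday.
1039 mod 7 = 3, so 1039 days before a Friday is Friday − 3 = Tuesday.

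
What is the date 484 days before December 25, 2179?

August 28, 2178

−365 (one year) → Dec 25, 2178 (119 left).
−25 → Nov 30, 2178 (end of Nov, 30 days; 94 left).
−30 → Oct 31, 2178 (end of Oct, 31 days; 64 left).
−31 → Sep 30, 2178 (end of Sep, 30 days; 33 left).
−30 → Aug 31, 2178 (end of Aug, 31 days; 3 left).
−3 → Aug 28, 2178.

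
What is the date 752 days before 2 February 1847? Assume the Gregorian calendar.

−365 (one year) → Feb 2, 1846 (387 left).
−2 → Jan 31, 1846 (end of Jan, 31 days; 385 left).
−31 → Dec 31, 1845 (end of Dec, 31 days; 354 left).
−31 → Nov 30, 1845 (end of Nov, 30 days; 323 left).
−30 → Oct 31, 1845 (end of Oct, 31 days; 293 left).
−31 → Sep 30, 1845 (end of Sep, 30 days; 262 left).
−30 → Aug 31, 1845 (end of Aug, 31 days; 232 left).
−31 → Jul 31, 1845 (end of Jul, 31 days; 201 left).
−31 → Jun 30, 1845 (end of Jun, 30 days; 170 left).
−30 → May 31, 1845 (end of May, 31 days; 140 left).
−31 → Apr 30, 1845 (end of Apr, 30 days; 109 left).
−30 → Mar 31, 1845 (end of Mar, 31 days; 79 left).
−31 → Feb 28, 1845 (end of Feb, 28 days; 48 left).
−28 → Jan 31, 1845 (end of Jan, 31 days; 20 left).
−20 → Jan 11, 1845.

January 11, 1845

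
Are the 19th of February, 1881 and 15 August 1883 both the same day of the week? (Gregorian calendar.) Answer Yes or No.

From Feb 19, 1881 to Aug 15, 1883 is 907 days.
907 mod 7 = 4, so they are different weekdays.
(Feb 19, 1881 is a Saturday; Aug 15, 1883 is a Wednesday.)

No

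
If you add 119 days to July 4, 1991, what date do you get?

October 31, 1991

Jul has 31 days: +28 → Aug 1, 1991 (91 left).
Aug has 31 days: +31 → Sep 1, 1991 (60 left).
Sep has 30 days: +30 → Oct 1, 1991 (30 left).
+30 → Oct 31, 1991.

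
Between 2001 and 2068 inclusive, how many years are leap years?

17

Multiples of 4 in [2001,2068]: 17.
Of those, multiples of 100: 0 (not leap unless ÷400).
Multiples of 400: 0.
Leap years = 17 − 0 + 0 = 17.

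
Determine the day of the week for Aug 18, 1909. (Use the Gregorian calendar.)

Wednesday

Doomsday rule: the anchor day for the 1900s is Wednesday. For year 09: 9÷12 = 0 r 9, and 9÷4 = 2, so 0+9+2 = 11.
Wednesday + 11 ≡ Sunday — that's 1909's doomsday.
In August the doomsday date is Aug 8.
Aug 18 is 10 days after Aug 8; 10 mod 7 = 3, so Sunday + 3 = Wednesday.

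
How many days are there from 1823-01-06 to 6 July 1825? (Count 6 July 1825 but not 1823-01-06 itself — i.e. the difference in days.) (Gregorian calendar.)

912

Jan 6, 1823 → Jan 6, 1824: 365 days.
Jan 6, 1824 → Jan 6, 1825: 366 days (Feb 29, 1824 is in that span).
Jan 6, 1825 → Feb 6, 1825: 31 days (January has 31).
Feb 6, 1825 → Mar 6, 1825: 28 days (February has 28).
Mar 6, 1825 → Apr 6, 1825: 31 days (March has 31).
Apr 6, 1825 → May 6, 1825: 30 days (April has 30).
May 6, 1825 → Jun 6, 1825: 31 days (May has 31).
Jun 6, 1825 → Jul 6, 1825: 30 days.
Total: 912 days.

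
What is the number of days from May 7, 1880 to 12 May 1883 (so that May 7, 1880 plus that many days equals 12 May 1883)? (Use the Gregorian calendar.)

1100

May 7, 1880 → May 7, 1881: 365 days.
May 7, 1881 → May 7, 1882: 365 days.
May 7, 1882 → Jun 7, 1882: 31 days (May has 31).
Jun 7, 1882 → Jul 7, 1882: 30 days (June has 30).
Jul 7, 1882 → Aug 7, 1882: 31 days (July has 31).
Aug 7, 1882 → Sep 7, 1882: 31 days (August has 31).
Sep 7, 1882 → Oct 7, 1882: 30 days (September has 30).
Oct 7, 1882 → Nov 7, 1882: 31 days (October has 31).
Nov 7, 1882 → Dec 7, 1882: 30 days (November has 30).
Dec 7, 1882 → Jan 7, 1883: 31 days (December has 31).
Jan 7, 1883 → Feb 7, 1883: 31 days (January has 31).
Feb 7, 1883 → Mar 7, 1883: 28 days (February has 28).
Mar 7, 1883 → Apr 7, 1883: 31 days (March has 31).
Apr 7, 1883 → May 7, 1883: 30 days (April has 30).
May 7, 1883 → May 12, 1883: 5 days.
Total: 1100 days.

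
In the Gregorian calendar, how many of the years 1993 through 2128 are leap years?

33

Multiples of 4 in [1993,2128]: 34.
Of those, multiples of 100: 2 (not leap unless ÷400).
Multiples of 400: 1.
Leap years = 34 − 2 + 1 = 33.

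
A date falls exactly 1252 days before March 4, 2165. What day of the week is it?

First find the weekday of Mar 4, 2165. Doomsday rule: the anchor day for the 2100s is Sunday. For year 65: 65÷12 = 5 r 5, and 5÷4 = 1, so 5+5+1 = 11.
Sunday + 11 ≡ Thursday — that's 2165's doomsday.
In March the doomsday date is Mar 14.
Mar 4 is 10 days before Mar 14; 10 mod 7 = 3, so Thursday − 3 = Monday.
1252 mod 7 = 6, so 1252 days before a Monday is Monday − 6 = Tuesday.

Tuesday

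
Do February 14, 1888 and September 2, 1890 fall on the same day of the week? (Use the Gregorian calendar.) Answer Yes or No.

Yes

From Feb 14, 1888 to Sep 2, 1890 is 931 days.
931 mod 7 = 0, so they are the same weekday.
(Feb 14, 1888 is a Tuesday; Sep 2, 1890 is a Tuesday.)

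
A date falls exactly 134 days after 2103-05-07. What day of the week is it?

May 7, 2103 is a Monday.
134 mod 7 = 1, so 134 days after a Monday is Monday + 1 = Tuesday.

Tuesday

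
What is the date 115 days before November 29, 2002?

August 6, 2002

−29 → Oct 31, 2002 (end of Oct, 31 days; 86 left).
−31 → Sep 30, 2002 (end of Sep, 30 days; 55 left).
−30 → Aug 31, 2002 (end of Aug, 31 days; 25 left).
−25 → Aug 6, 2002.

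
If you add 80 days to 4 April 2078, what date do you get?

Apr has 30 days: +27 → May 1, 2078 (53 left).
May has 31 days: +31 → Jun 1, 2078 (22 left).
+22 → Jun 23, 2078.

June 23, 2078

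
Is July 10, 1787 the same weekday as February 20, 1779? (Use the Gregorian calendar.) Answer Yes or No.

From Feb 20, 1779 to Jul 10, 1787 is 3062 days.
3062 mod 7 = 3, so they are different weekdays.
(Feb 20, 1779 is a Saturday; Jul 10, 1787 is a Tuesday.)

No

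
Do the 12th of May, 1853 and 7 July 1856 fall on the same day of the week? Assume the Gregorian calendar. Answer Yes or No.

From May 12, 1853 to Jul 7, 1856 is 1152 days.
1152 mod 7 = 4, so they are different weekdays.
(May 12, 1853 is a Thursday; Jul 7, 1856 is a Monday.)

No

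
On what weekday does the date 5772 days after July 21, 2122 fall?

First find the weekday of Jul 21, 2122. Doomsday rule: the anchor day for the 2100s is Sunday. For year 22: 22÷12 = 1 r 10, and 10÷4 = 2, so 1+10+2 = 13.
Sunday + 13 ≡ Saturday — that's 2122's doomsday.
In July the doomsday date is Jul 11.
Jul 21 is 10 days after Jul 11; 10 mod 7 = 3, so Saturday + 3 = Tuesday.
5772 mod 7 = 4, so 5772 days after a Tuesday is Tuesday + 4 = Saturday.

Saturday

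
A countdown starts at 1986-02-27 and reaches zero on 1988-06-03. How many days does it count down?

Feb 27, 1986 → Feb 27, 1987: 365 days.
Feb 27, 1987 → Feb 27, 1988: 365 days.
Feb 27, 1988 → Mar 27, 1988: 29 days (February has 29).
Mar 27, 1988 → Apr 27, 1988: 31 days (March has 31).
Apr 27, 1988 → May 27, 1988: 30 days (April has 30).
May 27, 1988 → Jun 3, 1988: 7 days.
Total: 827 days.

827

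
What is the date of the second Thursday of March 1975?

March 1, 1975 is a Saturday.
The first Thursday is therefore March 6 (5 days later).
The second Thursday is 6 + 1×7 = March 13.

March 13, 1975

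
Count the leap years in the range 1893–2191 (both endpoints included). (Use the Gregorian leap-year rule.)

72

Multiples of 4 in [1893,2191]: 74.
Of those, multiples of 100: 3 (not leap unless ÷400).
Multiples of 400: 1.
Leap years = 74 − 3 + 1 = 72.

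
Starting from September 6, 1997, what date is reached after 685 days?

+365 (one year) → Sep 6, 1998 (320 left).
Sep has 30 days: +25 → Oct 1, 1998 (295 left).
Oct has 31 days: +31 → Nov 1, 1998 (264 left).
Nov has 30 days: +30 → Dec 1, 1998 (234 left).
Dec has 31 days: +31 → Jan 1, 1999 (203 left).
Jan has 31 days: +31 → Feb 1, 1999 (172 left).
Feb has 28 days: +28 → Mar 1, 1999 (144 left).
Mar has 31 days: +31 → Apr 1, 1999 (113 left).
Apr has 30 days: +30 → May 1, 1999 (83 left).
May has 31 days: +31 → Jun 1, 1999 (52 left).
Jun has 30 days: +30 → Jul 1, 1999 (22 left).
+22 → Jul 23, 1999.

July 23, 1999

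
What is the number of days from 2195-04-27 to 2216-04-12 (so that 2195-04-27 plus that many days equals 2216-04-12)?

7655

Apr 27, 2195 → Apr 27, 2196: 366 days (Feb 29, 2196 is in that span).
Apr 27, 2196 → Apr 27, 2197: 365 days.
Apr 27, 2197 → Apr 27, 2198: 365 days.
Apr 27, 2198 → Apr 27, 2199: 365 days.
Apr 27, 2199 → Apr 27, 2200: 365 days.
Apr 27, 2200 → Apr 27, 2201: 365 days.
Apr 27, 2201 → Apr 27, 2202: 365 days.
Apr 27, 2202 → Apr 27, 2203: 365 days.
Apr 27, 2203 → Apr 27, 2204: 366 days (Feb 29, 2204 is in that span).
Apr 27, 2204 → Apr 27, 2205: 365 days.
Apr 27, 2205 → Apr 27, 2206: 365 days.
Apr 27, 2206 → Apr 27, 2207: 365 days.
Apr 27, 2207 → Apr 27, 2208: 366 days (Feb 29, 2208 is in that span).
Apr 27, 2208 → Apr 27, 2209: 365 days.
Apr 27, 2209 → Apr 27, 2210: 365 days.
Apr 27, 2210 → Apr 27, 2211: 365 days.
Apr 27, 2211 → Apr 27, 2212: 366 days (Feb 29, 2212 is in that span).
Apr 27, 2212 → Apr 27, 2213: 365 days.
Apr 27, 2213 → Apr 27, 2214: 365 days.
Apr 27, 2214 → Apr 27, 2215: 365 days.
Apr 27, 2215 → May 27, 2215: 30 days (April has 30).
May 27, 2215 → Jun 27, 2215: 31 days (May has 31).
Jun 27, 2215 → Jul 27, 2215: 30 days (June has 30).
Jul 27, 2215 → Aug 27, 2215: 31 days (July has 31).
Aug 27, 2215 → Sep 27, 2215: 31 days (August has 31).
Sep 27, 2215 → Oct 27, 2215: 30 days (September has 30).
Oct 27, 2215 → Nov 27, 2215: 31 days (October has 31).
Nov 27, 2215 → Dec 27, 2215: 30 days (November has 30).
Dec 27, 2215 → Jan 27, 2216: 31 days (December has 31).
Jan 27, 2216 → Feb 27, 2216: 31 days (January has 31).
Feb 27, 2216 → Mar 27, 2216: 29 days (February has 29).
Mar 27, 2216 → Apr 12, 2216: 16 days.
Total: 7655 days.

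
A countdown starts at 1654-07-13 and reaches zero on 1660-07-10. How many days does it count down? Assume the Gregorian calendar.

Jul 13, 1654 → Jul 13, 1655: 365 days.
Jul 13, 1655 → Jul 13, 1656: 366 days (Feb 29, 1656 is in that span).
Jul 13, 1656 → Jul 13, 1657: 365 days.
Jul 13, 1657 → Jul 13, 1658: 365 days.
Jul 13, 1658 → Jul 13, 1659: 365 days.
Jul 13, 1659 → Aug 13, 1659: 31 days (July has 31).
Aug 13, 1659 → Sep 13, 1659: 31 days (August has 31).
Sep 13, 1659 → Oct 13, 1659: 30 days (September has 30).
Oct 13, 1659 → Nov 13, 1659: 31 days (October has 31).
Nov 13, 1659 → Dec 13, 1659: 30 days (November has 30).
Dec 13, 1659 → Jan 13, 1660: 31 days (December has 31).
Jan 13, 1660 → Feb 13, 1660: 31 days (January has 31).
Feb 13, 1660 → Mar 13, 1660: 29 days (February has 29).
Mar 13, 1660 → Apr 13, 1660: 31 days (March has 31).
Apr 13, 1660 → May 13, 1660: 30 days (April has 30).
May 13, 1660 → Jun 13, 1660: 31 days (May has 31).
Jun 13, 1660 → Jul 10, 1660: 27 days.
Total: 2189 days.

2189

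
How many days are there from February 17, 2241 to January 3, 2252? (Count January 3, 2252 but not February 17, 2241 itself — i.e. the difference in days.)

Feb 17, 2241 → Feb 17, 2242: 365 days.
Feb 17, 2242 → Feb 17, 2243: 365 days.
Feb 17, 2243 → Feb 17, 2244: 365 days.
Feb 17, 2244 → Feb 17, 2245: 366 days (Feb 29, 2244 is in that span).
Feb 17, 2245 → Feb 17, 2246: 365 days.
Feb 17, 2246 → Feb 17, 2247: 365 days.
Feb 17, 2247 → Feb 17, 2248: 365 days.
Feb 17, 2248 → Feb 17, 2249: 366 days (Feb 29, 2248 is in that span).
Feb 17, 2249 → Feb 17, 2250: 365 days.
Feb 17, 2250 → Feb 17, 2251: 365 days.
Feb 17, 2251 → Mar 17, 2251: 28 days (February has 28).
Mar 17, 2251 → Apr 17, 2251: 31 days (March has 31).
Apr 17, 2251 → May 17, 2251: 30 days (April has 30).
May 17, 2251 → Jun 17, 2251: 31 days (May has 31).
Jun 17, 2251 → Jul 17, 2251: 30 days (June has 30).
Jul 17, 2251 → Aug 17, 2251: 31 days (July has 31).
Aug 17, 2251 → Sep 17, 2251: 31 days (August has 31).
Sep 17, 2251 → Oct 17, 2251: 30 days (September has 30).
Oct 17, 2251 → Nov 17, 2251: 31 days (October has 31).
Nov 17, 2251 → Dec 17, 2251: 30 days (November has 30).
Dec 17, 2251 → Jan 3, 2252: 17 days.
Total: 3972 days.

3972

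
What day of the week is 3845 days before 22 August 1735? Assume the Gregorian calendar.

Saturday

Aug 22, 1735 is a Monday.
3845 mod 7 = 2, so 3845 days before a Monday is Monday − 2 = Saturday.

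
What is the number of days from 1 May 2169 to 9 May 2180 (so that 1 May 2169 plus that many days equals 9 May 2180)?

May 1, 2169 → May 1, 2170: 365 days.
May 1, 2170 → May 1, 2171: 365 days.
May 1, 2171 → May 1, 2172: 366 days (Feb 29, 2172 is in that span).
May 1, 2172 → May 1, 2173: 365 days.
May 1, 2173 → May 1, 2174: 365 days.
May 1, 2174 → May 1, 2175: 365 days.
May 1, 2175 → May 1, 2176: 366 days (Feb 29, 2176 is in that span).
May 1, 2176 → May 1, 2177: 365 days.
May 1, 2177 → May 1, 2178: 365 days.
May 1, 2178 → May 1, 2179: 365 days.
May 1, 2179 → Jun 1, 2179: 31 days (May has 31).
Jun 1, 2179 → Jul 1, 2179: 30 days (June has 30).
Jul 1, 2179 → Aug 1, 2179: 31 days (July has 31).
Aug 1, 2179 → Sep 1, 2179: 31 days (August has 31).
Sep 1, 2179 → Oct 1, 2179: 30 days (September has 30).
Oct 1, 2179 → Nov 1, 2179: 31 days (October has 31).
Nov 1, 2179 → Dec 1, 2179: 30 days (November has 30).
Dec 1, 2179 → Jan 1, 2180: 31 days (December has 31).
Jan 1, 2180 → Feb 1, 2180: 31 days (January has 31).
Feb 1, 2180 → Mar 1, 2180: 29 days (February has 29).
Mar 1, 2180 → Apr 1, 2180: 31 days (March has 31).
Apr 1, 2180 → May 1, 2180: 30 days (April has 30).
May 1, 2180 → May 9, 2180: 8 days.
Total: 4026 days.

4026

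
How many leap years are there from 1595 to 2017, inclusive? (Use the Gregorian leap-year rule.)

103

Multiples of 4 in [1595,2017]: 106.
Of those, multiples of 100: 5 (not leap unless ÷400).
Multiples of 400: 2.
Leap years = 106 − 5 + 2 = 103.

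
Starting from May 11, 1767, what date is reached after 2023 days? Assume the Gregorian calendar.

November 23, 1772

+366 (one year; includes Feb 29, 1768) → May 11, 1768 (1657 left).
+365 (one year) → May 11, 1769 (1292 left).
+365 (one year) → May 11, 1770 (927 left).
+365 (one year) → May 11, 1771 (562 left).
+366 (one year; includes Feb 29, 1772) → May 11, 1772 (196 left).
May has 31 days: +21 → Jun 1, 1772 (175 left).
Jun has 30 days: +30 → Jul 1, 1772 (145 left).
Jul has 31 days: +31 → Aug 1, 1772 (114 left).
Aug has 31 days: +31 → Sep 1, 1772 (83 left).
Sep has 30 days: +30 → Oct 1, 1772 (53 left).
Oct has 31 days: +31 → Nov 1, 1772 (22 left).
+22 → Nov 23, 1772.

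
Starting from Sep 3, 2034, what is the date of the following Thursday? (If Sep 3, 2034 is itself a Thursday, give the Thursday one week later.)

Sep 3, 2034 is a Sunday.
From Sunday to the next Thursday is 4 days.
Sep 3, 2034 + 4 = Sep 7, 2034.

September 7, 2034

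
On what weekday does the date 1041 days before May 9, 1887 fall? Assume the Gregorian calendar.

First find the weekday of May 9, 1887. Doomsday rule: the anchor day for the 1800s is Friday. For year 87: 87÷12 = 7 r 3, and 3÷4 = 0, so 7+3+0 = 10.
Friday + 10 ≡ Monday — that's 1887's doomsday.
In May the doomsday date is May 9.
May 9 is the doomsday itself: Monday.
1041 mod 7 = 5, so 1041 days before a Monday is Monday − 5 = Wednesday.

Wednesday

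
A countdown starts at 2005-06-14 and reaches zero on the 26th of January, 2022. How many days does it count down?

Jun 14, 2005 → Jun 14, 2006: 365 days.
Jun 14, 2006 → Jun 14, 2007: 365 days.
Jun 14, 2007 → Jun 14, 2008: 366 days (Feb 29, 2008 is in that span).
Jun 14, 2008 → Jun 14, 2009: 365 days.
Jun 14, 2009 → Jun 14, 2010: 365 days.
Jun 14, 2010 → Jun 14, 2011: 365 days.
Jun 14, 2011 → Jun 14, 2012: 366 days (Feb 29, 2012 is in that span).
Jun 14, 2012 → Jun 14, 2013: 365 days.
Jun 14, 2013 → Jun 14, 2014: 365 days.
Jun 14, 2014 → Jun 14, 2015: 365 days.
Jun 14, 2015 → Jun 14, 2016: 366 days (Feb 29, 2016 is in that span).
Jun 14, 2016 → Jun 14, 2017: 365 days.
Jun 14, 2017 → Jun 14, 2018: 365 days.
Jun 14, 2018 → Jun 14, 2019: 365 days.
Jun 14, 2019 → Jun 14, 2020: 366 days (Feb 29, 2020 is in that span).
Jun 14, 2020 → Jun 14, 2021: 365 days.
Jun 14, 2021 → Jul 14, 2021: 30 days (June has 30).
Jul 14, 2021 → Aug 14, 2021: 31 days (July has 31).
Aug 14, 2021 → Sep 14, 2021: 31 days (August has 31).
Sep 14, 2021 → Oct 14, 2021: 30 days (September has 30).
Oct 14, 2021 → Nov 14, 2021: 31 days (October has 31).
Nov 14, 2021 → Dec 14, 2021: 30 days (November has 30).
Dec 14, 2021 → Jan 14, 2022: 31 days (December has 31).
Jan 14, 2022 → Jan 26, 2022: 12 days.
Total: 6070 days.

6070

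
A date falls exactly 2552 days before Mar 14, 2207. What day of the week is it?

Mar 14, 2207 is a Saturday.
2552 mod 7 = 4, so 2552 days before a Saturday is Saturday − 4 = Tuesday.

Tuesday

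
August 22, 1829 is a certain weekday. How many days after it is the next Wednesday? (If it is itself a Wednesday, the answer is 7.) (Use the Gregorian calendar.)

4

Aug 22, 1829 is a Saturday.
From Saturday to the next Wednesday is 4 days.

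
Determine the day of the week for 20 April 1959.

Monday

Doomsday rule: the anchor day for the 1900s is Wednesday. For year 59: 59÷12 = 4 r 11, and 11÷4 = 2, so 4+11+2 = 17.
Wednesday + 17 ≡ Saturday — that's 1959's doomsday.
In April the doomsday date is Apr 4.
Apr 20 is 16 days after Apr 4; 16 mod 7 = 2, so Saturday + 2 = Monday.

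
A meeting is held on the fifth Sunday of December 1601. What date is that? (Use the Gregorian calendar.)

December 30, 1601

December 1, 1601 is a Saturday.
The first Sunday is therefore December 2 (1 days later).
The fifth Sunday is 2 + 4×7 = December 30.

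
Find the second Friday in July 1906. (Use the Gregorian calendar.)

July 1, 1906 is a Sunday.
The first Friday is therefore July 6 (5 days later).
The second Friday is 6 + 1×7 = July 13.

July 13, 1906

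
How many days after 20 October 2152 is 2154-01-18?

Oct 20, 2152 → Oct 20, 2153: 365 days.
Oct 20, 2153 → Nov 20, 2153: 31 days (October has 31).
Nov 20, 2153 → Dec 20, 2153: 30 days (November has 30).
Dec 20, 2153 → Jan 18, 2154: 29 days.
Total: 455 days.

455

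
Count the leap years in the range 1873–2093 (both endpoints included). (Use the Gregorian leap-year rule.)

54

Multiples of 4 in [1873,2093]: 55.
Of those, multiples of 100: 2 (not leap unless ÷400).
Multiples of 400: 1.
Leap years = 55 − 2 + 1 = 54.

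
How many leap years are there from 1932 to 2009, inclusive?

20

Multiples of 4 in [1932,2009]: 20.
Of those, multiples of 100: 1 (not leap unless ÷400).
Multiples of 400: 1.
Leap years = 20 − 1 + 1 = 20.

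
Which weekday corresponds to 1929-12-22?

Doomsday rule: the anchor day for the 1900s is Wednesday. For year 29: 29÷12 = 2 r 5, and 5÷4 = 1, so 2+5+1 = 8.
Wednesday + 8 ≡ Thursday — that's 1929's doomsday.
In December the doomsday date is Dec 12.
Dec 22 is 10 days after Dec 12; 10 mod 7 = 3, so Thursday + 3 = Sunday.

Sunday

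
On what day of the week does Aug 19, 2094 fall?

Thursday

January 1, 2094 is a Friday.
Jan 1, 2094 → Feb 1, 2094: 31 days (January has 31).
Feb 1, 2094 → Mar 1, 2094: 28 days (February has 28).
Mar 1, 2094 → Apr 1, 2094: 31 days (March has 31).
Apr 1, 2094 → May 1, 2094: 30 days (April has 30).
May 1, 2094 → Jun 1, 2094: 31 days (May has 31).
Jun 1, 2094 → Jul 1, 2094: 30 days (June has 30).
Jul 1, 2094 → Aug 1, 2094: 31 days (July has 31).
Aug 1, 2094 → Aug 19, 2094: 18 days.
Total: 230 days.
230 mod 7 = 6, so Friday + 6 = Thursday.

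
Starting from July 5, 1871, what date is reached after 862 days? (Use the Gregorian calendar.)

+366 (one year; includes Feb 29, 1872) → Jul 5, 1872 (496 left).
+365 (one year) → Jul 5, 1873 (131 left).
Jul has 31 days: +27 → Aug 1, 1873 (104 left).
Aug has 31 days: +31 → Sep 1, 1873 (73 left).
Sep has 30 days: +30 → Oct 1, 1873 (43 left).
Oct has 31 days: +31 → Nov 1, 1873 (12 left).
+12 → Nov 13, 1873.

November 13, 1873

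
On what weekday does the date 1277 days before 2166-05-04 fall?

May 4, 2166 is a Sunday.
1277 mod 7 = 3, so 1277 days before a Sunday is Sunday − 3 = Thursday.

Thursday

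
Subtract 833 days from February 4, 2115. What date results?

−365 (one year) → Feb 4, 2114 (468 left).
−365 (one year) → Feb 4, 2113 (103 left).
−4 → Jan 31, 2113 (end of Jan, 31 days; 99 left).
−31 → Dec 31, 2112 (end of Dec, 31 days; 68 left).
−31 → Nov 30, 2112 (end of Nov, 30 days; 37 left).
−30 → Oct 31, 2112 (end of Oct, 31 days; 7 left).
−7 → Oct 24, 2112.

October 24, 2112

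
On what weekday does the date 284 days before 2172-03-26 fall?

Mar 26, 2172 is a Thursday.
284 mod 7 = 4, so 284 days before a Thursday is Thursday − 4 = Sunday.

Sunday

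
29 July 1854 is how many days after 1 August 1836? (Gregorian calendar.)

6571

Aug 1, 1836 → Aug 1, 1837: 365 days.
Aug 1, 1837 → Aug 1, 1838: 365 days.
Aug 1, 1838 → Aug 1, 1839: 365 days.
Aug 1, 1839 → Aug 1, 1840: 366 days (Feb 29, 1840 is in that span).
Aug 1, 1840 → Aug 1, 1841: 365 days.
Aug 1, 1841 → Aug 1, 1842: 365 days.
Aug 1, 1842 → Aug 1, 1843: 365 days.
Aug 1, 1843 → Aug 1, 1844: 366 days (Feb 29, 1844 is in that span).
Aug 1, 1844 → Aug 1, 1845: 365 days.
Aug 1, 1845 → Aug 1, 1846: 365 days.
Aug 1, 1846 → Aug 1, 1847: 365 days.
Aug 1, 1847 → Aug 1, 1848: 366 days (Feb 29, 1848 is in that span).
Aug 1, 1848 → Aug 1, 1849: 365 days.
Aug 1, 1849 → Aug 1, 1850: 365 days.
Aug 1, 1850 → Aug 1, 1851: 365 days.
Aug 1, 1851 → Aug 1, 1852: 366 days (Feb 29, 1852 is in that span).
Aug 1, 1852 → Aug 1, 1853: 365 days.
Aug 1, 1853 → Sep 1, 1853: 31 days (August has 31).
Sep 1, 1853 → Oct 1, 1853: 30 days (September has 30).
Oct 1, 1853 → Nov 1, 1853: 31 days (October has 31).
Nov 1, 1853 → Dec 1, 1853: 30 days (November has 30).
Dec 1, 1853 → Jan 1, 1854: 31 days (December has 31).
Jan 1, 1854 → Feb 1, 1854: 31 days (January has 31).
Feb 1, 1854 → Mar 1, 1854: 28 days (February has 28).
Mar 1, 1854 → Apr 1, 1854: 31 days (March has 31).
Apr 1, 1854 → May 1, 1854: 30 days (April has 30).
May 1, 1854 → Jun 1, 1854: 31 days (May has 31).
Jun 1, 1854 → Jul 1, 1854: 30 days (June has 30).
Jul 1, 1854 → Jul 29, 1854: 28 days.
Total: 6571 days.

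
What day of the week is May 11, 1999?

Tuesday

Doomsday rule: the anchor day for the 1900s is Wednesday. For year 99: 99÷12 = 8 r 3, and 3÷4 = 0, so 8+3+0 = 11.
Wednesday + 11 ≡ Sunday — that's 1999's doomsday.
In May the doomsday date is May 9.
May 11 is 2 days after May 9; 2 mod 7 = 2, so Sunday + 2 = Tuesday.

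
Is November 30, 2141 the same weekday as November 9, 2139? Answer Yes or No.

From Nov 9, 2139 to Nov 30, 2141 is 752 days.
752 mod 7 = 3, so they are different weekdays.
(Nov 9, 2139 is a Monday; Nov 30, 2141 is a Thursday.)

No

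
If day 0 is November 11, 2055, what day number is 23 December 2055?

Nov 11, 2055 → Dec 11, 2055: 30 days (November has 30).
Dec 11, 2055 → Dec 23, 2055: 12 days.
Total: 42 days.

42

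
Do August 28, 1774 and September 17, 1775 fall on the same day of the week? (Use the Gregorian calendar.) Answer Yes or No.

From Aug 28, 1774 to Sep 17, 1775 is 385 days.
385 mod 7 = 0, so they are the same weekday.
(Aug 28, 1774 is a Sunday; Sep 17, 1775 is a Sunday.)

Yes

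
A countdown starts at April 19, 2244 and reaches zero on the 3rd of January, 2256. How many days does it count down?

Apr 19, 2244 → Apr 19, 2245: 365 days.
Apr 19, 2245 → Apr 19, 2246: 365 days.
Apr 19, 2246 → Apr 19, 2247: 365 days.
Apr 19, 2247 → Apr 19, 2248: 366 days (Feb 29, 2248 is in that span).
Apr 19, 2248 → Apr 19, 2249: 365 days.
Apr 19, 2249 → Apr 19, 2250: 365 days.
Apr 19, 2250 → Apr 19, 2251: 365 days.
Apr 19, 2251 → Apr 19, 2252: 366 days (Feb 29, 2252 is in that span).
Apr 19, 2252 → Apr 19, 2253: 365 days.
Apr 19, 2253 → Apr 19, 2254: 365 days.
Apr 19, 2254 → Apr 19, 2255: 365 days.
Apr 19, 2255 → May 19, 2255: 30 days (April has 30).
May 19, 2255 → Jun 19, 2255: 31 days (May has 31).
Jun 19, 2255 → Jul 19, 2255: 30 days (June has 30).
Jul 19, 2255 → Aug 19, 2255: 31 days (July has 31).
Aug 19, 2255 → Sep 19, 2255: 31 days (August has 31).
Sep 19, 2255 → Oct 19, 2255: 30 days (September has 30).
Oct 19, 2255 → Nov 19, 2255: 31 days (October has 31).
Nov 19, 2255 → Dec 19, 2255: 30 days (November has 30).
Dec 19, 2255 → Jan 3, 2256: 15 days.
Total: 4276 days.

4276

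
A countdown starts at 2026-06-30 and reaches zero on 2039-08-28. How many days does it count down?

Jun 30, 2026 → Jun 30, 2027: 365 days.
Jun 30, 2027 → Jun 30, 2028: 366 days (Feb 29, 2028 is in that span).
Jun 30, 2028 → Jun 30, 2029: 365 days.
Jun 30, 2029 → Jun 30, 2030: 365 days.
Jun 30, 2030 → Jun 30, 2031: 365 days.
Jun 30, 2031 → Jun 30, 2032: 366 days (Feb 29, 2032 is in that span).
Jun 30, 2032 → Jun 30, 2033: 365 days.
Jun 30, 2033 → Jun 30, 2034: 365 days.
Jun 30, 2034 → Jun 30, 2035: 365 days.
Jun 30, 2035 → Jun 30, 2036: 366 days (Feb 29, 2036 is in that span).
Jun 30, 2036 → Jun 30, 2037: 365 days.
Jun 30, 2037 → Jun 30, 2038: 365 days.
Jun 30, 2038 → Jun 30, 2039: 365 days.
Jun 30, 2039 → Jul 30, 2039: 30 days (June has 30).
Jul 30, 2039 → Aug 28, 2039: 29 days.
Total: 4807 days.

4807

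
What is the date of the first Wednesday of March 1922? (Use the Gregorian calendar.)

March 1, 1922

March 1, 1922 is a Wednesday.
The first Wednesday is therefore March 1 (same day).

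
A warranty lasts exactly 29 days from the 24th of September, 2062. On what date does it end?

Sep has 30 days: +7 → Oct 1, 2062 (22 left).
+22 → Oct 23, 2062.

October 23, 2062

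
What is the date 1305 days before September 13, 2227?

−365 (one year) → Sep 13, 2226 (940 left).
−365 (one year) → Sep 13, 2225 (575 left).
−365 (one year) → Sep 13, 2224 (210 left).
−13 → Aug 31, 2224 (end of Aug, 31 days; 197 left).
−31 → Jul 31, 2224 (end of Jul, 31 days; 166 left).
−31 → Jun 30, 2224 (end of Jun, 30 days; 135 left).
−30 → May 31, 2224 (end of May, 31 days; 105 left).
−31 → Apr 30, 2224 (end of Apr, 30 days; 74 left).
−30 → Mar 31, 2224 (end of Mar, 31 days; 44 left).
−31 → Feb 29, 2224 (end of Feb, 29 days; 13 left).
−13 → Feb 16, 2224.

February 16, 2224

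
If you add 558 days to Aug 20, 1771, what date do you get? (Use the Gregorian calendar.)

February 28, 1773

+366 (one year; includes Feb 29, 1772) → Aug 20, 1772 (192 left).
Aug has 31 days: +12 → Sep 1, 1772 (180 left).
Sep has 30 days: +30 → Oct 1, 1772 (150 left).
Oct has 31 days: +31 → Nov 1, 1772 (119 left).
Nov has 30 days: +30 → Dec 1, 1772 (89 left).
Dec has 31 days: +31 → Jan 1, 1773 (58 left).
Jan has 31 days: +31 → Feb 1, 1773 (27 left).
+27 → Feb 28, 1773.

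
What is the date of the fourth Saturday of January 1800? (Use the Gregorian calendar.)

January 25, 1800

January 1, 1800 is a Wednesday.
The first Saturday is therefore January 4 (3 days later).
The fourth Saturday is 4 + 3×7 = January 25.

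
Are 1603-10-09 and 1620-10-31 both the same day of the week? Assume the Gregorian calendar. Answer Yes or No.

No

From Oct 9, 1603 to Oct 31, 1620 is 6232 days.
6232 mod 7 = 2, so they are different weekdays.
(Oct 9, 1603 is a Thursday; Oct 31, 1620 is a Saturday.)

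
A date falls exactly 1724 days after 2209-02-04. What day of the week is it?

Monday

First find the weekday of Feb 4, 2209. Doomsday rule: the anchor day for the 2200s is Friday. For year 09: 9÷12 = 0 r 9, and 9÷4 = 2, so 0+9+2 = 11.
Friday + 11 ≡ Tuesday — that's 2209's doomsday.
In February the doomsday date is Feb 28 (2209 is not a leap year).
Feb 4 is 24 days before Feb 28; 24 mod 7 = 3, so Tuesday − 3 = Saturday.
1724 mod 7 = 2, so 1724 days after a Saturday is Saturday + 2 = Monday.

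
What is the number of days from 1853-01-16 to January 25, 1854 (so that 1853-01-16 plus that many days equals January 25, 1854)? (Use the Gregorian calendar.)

Jan 16, 1853 → Feb 16, 1853: 31 days (January has 31).
Feb 16, 1853 → Mar 16, 1853: 28 days (February has 28).
Mar 16, 1853 → Apr 16, 1853: 31 days (March has 31).
Apr 16, 1853 → May 16, 1853: 30 days (April has 30).
May 16, 1853 → Jun 16, 1853: 31 days (May has 31).
Jun 16, 1853 → Jul 16, 1853: 30 days (June has 30).
Jul 16, 1853 → Aug 16, 1853: 31 days (July has 31).
Aug 16, 1853 → Sep 16, 1853: 31 days (August has 31).
Sep 16, 1853 → Oct 16, 1853: 30 days (September has 30).
Oct 16, 1853 → Nov 16, 1853: 31 days (October has 31).
Nov 16, 1853 → Dec 16, 1853: 30 days (November has 30).
Dec 16, 1853 → Jan 16, 1854: 31 days (December has 31).
Jan 16, 1854 → Jan 25, 1854: 9 days.
Total: 374 days.

374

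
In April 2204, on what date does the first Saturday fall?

April 1, 2204 is a Sunday.
The first Saturday is therefore April 7 (6 days later).

April 7, 2204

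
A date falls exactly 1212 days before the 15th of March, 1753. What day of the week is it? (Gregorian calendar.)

First find the weekday of Mar 15, 1753. Doomsday rule: the anchor day for the 1700s is Sunday. For year 53: 53÷12 = 4 r 5, and 5÷4 = 1, so 4+5+1 = 10.
Sunday + 10 ≡ Wednesday — that's 1753's doomsday.
In March the doomsday date is Mar 14.
Mar 15 is 1 day after Mar 14; 1 mod 7 = 1, so Wednesday + 1 = Thursday.
1212 mod 7 = 1, so 1212 days before a Thursday is Thursday − 1 = Wednesday.

Wednesday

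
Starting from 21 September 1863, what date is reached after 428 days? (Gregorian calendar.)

November 22, 1864

+366 (one year; includes Feb 29, 1864) → Sep 21, 1864 (62 left).
Sep has 30 days: +10 → Oct 1, 1864 (52 left).
Oct has 31 days: +31 → Nov 1, 1864 (21 left).
+21 → Nov 22, 1864.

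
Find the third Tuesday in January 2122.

January 1, 2122 is a Thursday.
The first Tuesday is therefore January 6 (5 days later).
The third Tuesday is 6 + 2×7 = January 20.

January 20, 2122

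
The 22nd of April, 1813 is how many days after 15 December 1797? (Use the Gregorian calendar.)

Dec 15, 1797 → Dec 15, 1798: 365 days.
Dec 15, 1798 → Dec 15, 1799: 365 days.
Dec 15, 1799 → Dec 15, 1800: 365 days.
Dec 15, 1800 → Dec 15, 1801: 365 days.
Dec 15, 1801 → Dec 15, 1802: 365 days.
Dec 15, 1802 → Dec 15, 1803: 365 days.
Dec 15, 1803 → Dec 15, 1804: 366 days (Feb 29, 1804 is in that span).
Dec 15, 1804 → Dec 15, 1805: 365 days.
Dec 15, 1805 → Dec 15, 1806: 365 days.
Dec 15, 1806 → Dec 15, 1807: 365 days.
Dec 15, 1807 → Dec 15, 1808: 366 days (Feb 29, 1808 is in that span).
Dec 15, 1808 → Dec 15, 1809: 365 days.
Dec 15, 1809 → Dec 15, 1810: 365 days.
Dec 15, 1810 → Dec 15, 1811: 365 days.
Dec 15, 1811 → Dec 15, 1812: 366 days (Feb 29, 1812 is in that span).
Dec 15, 1812 → Jan 15, 1813: 31 days (December has 31).
Jan 15, 1813 → Feb 15, 1813: 31 days (January has 31).
Feb 15, 1813 → Mar 15, 1813: 28 days (February has 28).
Mar 15, 1813 → Apr 15, 1813: 31 days (March has 31).
Apr 15, 1813 → Apr 22, 1813: 7 days.
Total: 5606 days.

5606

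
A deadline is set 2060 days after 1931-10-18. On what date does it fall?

June 8, 1937

+366 (one year; includes Feb 29, 1932) → Oct 18, 1932 (1694 left).
+365 (one year) → Oct 18, 1933 (1329 left).
+365 (one year) → Oct 18, 1934 (964 left).
+365 (one year) → Oct 18, 1935 (599 left).
+366 (one year; includes Feb 29, 1936) → Oct 18, 1936 (233 left).
Oct has 31 days: +14 → Nov 1, 1936 (219 left).
Nov has 30 days: +30 → Dec 1, 1936 (189 left).
Dec has 31 days: +31 → Jan 1, 1937 (158 left).
Jan has 31 days: +31 → Feb 1, 1937 (127 left).
Feb has 28 days: +28 → Mar 1, 1937 (99 left).
Mar has 31 days: +31 → Apr 1, 1937 (68 left).
Apr has 30 days: +30 → May 1, 1937 (38 left).
May has 31 days: +31 → Jun 1, 1937 (7 left).
+7 → Jun 8, 1937.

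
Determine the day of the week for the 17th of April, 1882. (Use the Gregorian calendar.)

Monday

Doomsday rule: the anchor day for the 1800s is Friday. For year 82: 82÷12 = 6 r 10, and 10÷4 = 2, so 6+10+2 = 18.
Friday + 18 ≡ Tuesday — that's 1882's doomsday.
In April the doomsday date is Apr 4.
Apr 17 is 13 days after Apr 4; 13 mod 7 = 6, so Tuesday + 6 = Monday.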